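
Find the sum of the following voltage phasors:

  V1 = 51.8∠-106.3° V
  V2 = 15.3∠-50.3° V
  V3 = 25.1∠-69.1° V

Step 1 — Convert each phasor to rectangular form:
  V1 = 51.8·(cos(-106.3°) + j·sin(-106.3°)) = -14.54 - j49.72 V
  V2 = 15.3·(cos(-50.3°) + j·sin(-50.3°)) = 9.773 - j11.77 V
  V3 = 25.1·(cos(-69.1°) + j·sin(-69.1°)) = 8.954 - j23.45 V
Step 2 — Sum components: V_total = 4.189 - j84.94 V.
Step 3 — Convert to polar: |V_total| = 85.04 V, ∠V_total = -87.2°.

V_total = 85.04∠-87.2° V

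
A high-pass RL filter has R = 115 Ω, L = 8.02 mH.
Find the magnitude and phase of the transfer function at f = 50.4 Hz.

Step 1 — Angular frequency: ω = 2π·50.4 = 316.7 rad/s.
Step 2 — Transfer function: H(jω) = jωL/(R + jωL).
Step 3 — Numerator jωL = j·2.54; denominator R + jωL = 115 + j2.54.
Step 4 — H = 0.0004875 + j0.02207.
Step 5 — Magnitude: |H| = 0.02208 (-33.1 dB); phase: φ = 88.7°.

|H| = 0.02208 (-33.1 dB), φ = 88.7°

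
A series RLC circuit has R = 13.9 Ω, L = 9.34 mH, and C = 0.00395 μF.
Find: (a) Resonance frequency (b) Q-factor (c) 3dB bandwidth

Step 1 — Resonance: ω₀ = 1/√(LC) = 1/√(0.00934·3.95e-09) = 1.646e+05 rad/s.
Step 2 — f₀ = ω₀/(2π) = 2.62e+04 Hz.
Step 3 — Series Q: Q = ω₀L/R = 1.646e+05·0.00934/13.9 = 110.6.
Step 4 — Bandwidth: Δω = ω₀/Q = 1488 rad/s; BW = Δω/(2π) = 236.9 Hz.

(a) f₀ = 2.62e+04 Hz  (b) Q = 110.6  (c) BW = 236.9 Hz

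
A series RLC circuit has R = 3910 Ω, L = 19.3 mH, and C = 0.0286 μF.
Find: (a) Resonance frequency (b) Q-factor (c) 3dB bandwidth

Step 1 — Resonance condition Im(Z)=0 gives ω₀ = 1/√(LC).
Step 2 — ω₀ = 1/√(0.0193·2.86e-08) = 4.256e+04 rad/s.
Step 3 — f₀ = ω₀/(2π) = 6774 Hz.
Step 4 — Series Q: Q = ω₀L/R = 4.256e+04·0.0193/3910 = 0.2101.
Step 5 — 3dB bandwidth: Δω = ω₀/Q = 2.026e+05 rad/s; BW = Δω/(2π) = 3.224e+04 Hz.

(a) f₀ = 6774 Hz  (b) Q = 0.2101  (c) BW = 3.224e+04 Hz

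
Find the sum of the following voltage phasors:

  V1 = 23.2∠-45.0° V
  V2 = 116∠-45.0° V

Step 1 — Convert each phasor to rectangular form:
  V1 = 23.2·(cos(-45.0°) + j·sin(-45.0°)) = 16.4 - j16.4 V
  V2 = 116·(cos(-45.0°) + j·sin(-45.0°)) = 82.02 - j82.02 V
Step 2 — Sum components: V_total = 98.43 - j98.43 V.
Step 3 — Convert to polar: |V_total| = 139.2 V, ∠V_total = -45.0°.

V_total = 139.2∠-45.0° V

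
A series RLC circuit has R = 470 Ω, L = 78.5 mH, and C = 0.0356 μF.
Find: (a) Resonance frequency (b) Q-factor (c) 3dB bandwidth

Step 1 — Resonance: ω₀ = 1/√(LC) = 1/√(0.0785·3.56e-08) = 1.892e+04 rad/s.
Step 2 — f₀ = ω₀/(2π) = 3011 Hz.
Step 3 — Series Q: Q = ω₀L/R = 1.892e+04·0.0785/470 = 3.159.
Step 4 — Bandwidth: Δω = ω₀/Q = 5987 rad/s; BW = Δω/(2π) = 952.9 Hz.

(a) f₀ = 3011 Hz  (b) Q = 3.159  (c) BW = 952.9 Hz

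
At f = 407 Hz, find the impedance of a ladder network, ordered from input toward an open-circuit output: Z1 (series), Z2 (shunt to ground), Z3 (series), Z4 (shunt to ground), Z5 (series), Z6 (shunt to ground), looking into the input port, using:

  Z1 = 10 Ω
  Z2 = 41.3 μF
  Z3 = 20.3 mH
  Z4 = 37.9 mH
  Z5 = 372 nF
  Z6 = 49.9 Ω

Step 1 — Angular frequency: ω = 2π·f = 2π·407 = 2557 rad/s.
Step 2 — Component impedances:
  Z1: Z = R = 10 Ω
  Z2: Z = 1/(jωC) = -j/(ω·C) = 0 - j9.468 Ω
  Z3: Z = jωL = j·2557·0.0203 = 0 + j51.91 Ω
  Z4: Z = jωL = j·2557·0.0379 = 0 + j96.92 Ω
  Z5: Z = 1/(jωC) = -j/(ω·C) = 0 - j1051 Ω
  Z6: Z = R = 49.9 Ω
Step 3 — Ladder network (open output): work backward from the far end, alternating series and parallel combinations. Z_in = 10 - j10.07 Ω = 14.19∠-45.2° Ω.

Z = 10 - j10.07 Ω = 14.19∠-45.2° Ω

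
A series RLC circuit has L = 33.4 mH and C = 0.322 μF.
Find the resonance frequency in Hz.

Step 1 — Resonance condition Im(Z)=0 gives ω₀ = 1/√(LC).
Step 2 — ω₀ = 1/√(0.0334·3.22e-07) = 9643 rad/s.
Step 3 — f₀ = ω₀/(2π) = 1535 Hz.

f₀ = 1535 Hz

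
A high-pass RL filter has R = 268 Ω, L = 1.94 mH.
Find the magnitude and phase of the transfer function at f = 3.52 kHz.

Step 1 — Angular frequency: ω = 2π·3520 = 2.212e+04 rad/s.
Step 2 — Transfer function: H(jω) = jωL/(R + jωL).
Step 3 — Numerator jωL = j·42.91; denominator R + jωL = 268 + j42.91.
Step 4 — H = 0.02499 + j0.1561.
Step 5 — Magnitude: |H| = 0.1581 (-16.0 dB); phase: φ = 80.9°.

|H| = 0.1581 (-16.0 dB), φ = 80.9°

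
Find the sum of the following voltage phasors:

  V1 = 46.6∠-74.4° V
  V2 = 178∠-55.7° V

Step 1 — Convert each phasor to rectangular form:
  V1 = 46.6·(cos(-74.4°) + j·sin(-74.4°)) = 12.53 - j44.88 V
  V2 = 178·(cos(-55.7°) + j·sin(-55.7°)) = 100.3 - j147 V
Step 2 — Sum components: V_total = 112.8 - j191.9 V.
Step 3 — Convert to polar: |V_total| = 222.6 V, ∠V_total = -59.5°.

V_total = 222.6∠-59.5° V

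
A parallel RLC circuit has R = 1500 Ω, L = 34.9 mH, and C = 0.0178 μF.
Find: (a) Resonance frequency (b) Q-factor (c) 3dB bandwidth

Step 1 — Resonance: ω₀ = 1/√(LC) = 1/√(0.0349·1.78e-08) = 4.012e+04 rad/s.
Step 2 — f₀ = ω₀/(2π) = 6386 Hz.
Step 3 — Parallel Q: Q = R/(ω₀L) = 1500/(4.012e+04·0.0349) = 1.071.
Step 4 — Bandwidth: Δω = ω₀/Q = 3.745e+04 rad/s; BW = Δω/(2π) = 5961 Hz.

(a) f₀ = 6386 Hz  (b) Q = 1.071  (c) BW = 5961 Hz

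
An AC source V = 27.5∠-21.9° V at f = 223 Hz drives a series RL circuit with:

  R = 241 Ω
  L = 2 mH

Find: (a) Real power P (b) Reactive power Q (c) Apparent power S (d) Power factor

Step 1 — Angular frequency: ω = 2π·f = 2π·223 = 1401 rad/s.
Step 2 — Component impedances:
  R: Z = R = 241 Ω
  L: Z = jωL = j·1401·0.002 = 0 + j2.802 Ω
Step 3 — Series combination: Z_total = R + L = 241 + j2.802 Ω = 241∠0.7° Ω.
Step 4 — Source phasor: V = 27.5∠-21.9° V = 25.52 - j10.26 V.
Step 5 — Current: I = V / Z = 0.1054 - j0.04379 A = 0.1141∠-22.6° A.
Step 6 — Complex power: S = V·I* = 3.138 + j0.03648 VA.
Step 7 — Real power: P = Re(S) = 3.138 W.
Step 8 — Reactive power: Q = Im(S) = 0.03648 VAR.
Step 9 — Apparent power: |S| = 3.138 VA.
Step 10 — Power factor: PF = P/|S| = 0.9999 (lagging).

(a) P = 3.138 W  (b) Q = 0.03648 VAR  (c) S = 3.138 VA  (d) PF = 0.9999 (lagging)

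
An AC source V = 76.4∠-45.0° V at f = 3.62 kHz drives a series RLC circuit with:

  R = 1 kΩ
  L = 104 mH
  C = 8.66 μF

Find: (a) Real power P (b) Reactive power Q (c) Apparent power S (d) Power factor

Step 1 — Angular frequency: ω = 2π·f = 2π·3620 = 2.275e+04 rad/s.
Step 2 — Component impedances:
  R: Z = R = 1000 Ω
  L: Z = jωL = j·2.275e+04·0.104 = 0 + j2365 Ω
  C: Z = 1/(jωC) = -j/(ω·C) = 0 - j5.077 Ω
Step 3 — Series combination: Z_total = R + L + C = 1000 + j2360 Ω = 2564∠67.0° Ω.
Step 4 — Source phasor: V = 76.4∠-45.0° V = 54.02 - j54.02 V.
Step 5 — Current: I = V / Z = -0.01118 - j0.02763 A = 0.0298∠-112.0° A.
Step 6 — Complex power: S = V·I* = 0.8882 + j2.097 VA.
Step 7 — Real power: P = Re(S) = 0.8882 W.
Step 8 — Reactive power: Q = Im(S) = 2.097 VAR.
Step 9 — Apparent power: |S| = 2.277 VA.
Step 10 — Power factor: PF = P/|S| = 0.3901 (lagging).

(a) P = 0.8882 W  (b) Q = 2.097 VAR  (c) S = 2.277 VA  (d) PF = 0.3901 (lagging)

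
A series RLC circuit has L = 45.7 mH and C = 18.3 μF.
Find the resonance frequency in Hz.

Step 1 — Resonance condition Im(Z)=0 gives ω₀ = 1/√(LC).
Step 2 — ω₀ = 1/√(0.0457·1.83e-05) = 1093 rad/s.
Step 3 — f₀ = ω₀/(2π) = 174 Hz.

f₀ = 174 Hz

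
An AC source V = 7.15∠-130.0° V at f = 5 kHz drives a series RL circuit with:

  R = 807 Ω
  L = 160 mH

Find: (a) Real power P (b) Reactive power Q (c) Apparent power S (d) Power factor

Step 1 — Angular frequency: ω = 2π·f = 2π·5000 = 3.142e+04 rad/s.
Step 2 — Component impedances:
  R: Z = R = 807 Ω
  L: Z = jωL = j·3.142e+04·0.16 = 0 + j5027 Ω
Step 3 — Series combination: Z_total = R + L = 807 + j5027 Ω = 5091∠80.9° Ω.
Step 4 — Source phasor: V = 7.15∠-130.0° V = -4.596 - j5.477 V.
Step 5 — Current: I = V / Z = -0.001205 + j0.0007208 A = 0.001404∠149.1° A.
Step 6 — Complex power: S = V·I* = 0.001592 + j0.009915 VA.
Step 7 — Real power: P = Re(S) = 0.001592 W.
Step 8 — Reactive power: Q = Im(S) = 0.009915 VAR.
Step 9 — Apparent power: |S| = 0.01004 VA.
Step 10 — Power factor: PF = P/|S| = 0.1585 (lagging).

(a) P = 0.001592 W  (b) Q = 0.009915 VAR  (c) S = 0.01004 VA  (d) PF = 0.1585 (lagging)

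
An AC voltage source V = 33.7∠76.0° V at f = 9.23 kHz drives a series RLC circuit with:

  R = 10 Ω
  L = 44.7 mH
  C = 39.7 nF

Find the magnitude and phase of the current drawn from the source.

Step 1 — Angular frequency: ω = 2π·f = 2π·9230 = 5.799e+04 rad/s.
Step 2 — Component impedances:
  R: Z = R = 10 Ω
  L: Z = jωL = j·5.799e+04·0.0447 = 0 + j2592 Ω
  C: Z = 1/(jωC) = -j/(ω·C) = 0 - j434.3 Ω
Step 3 — Series combination: Z_total = R + L + C = 10 + j2158 Ω = 2158∠89.7° Ω.
Step 4 — Source phasor: V = 33.7∠76.0° V = 8.153 + j32.7 V.
Step 5 — Ohm's law: I = V / Z_total = (8.153 + j32.7) / (10 + j2158) = 0.01517 - j0.003708 A.
Step 6 — Convert to polar: |I| = 0.01562 A, ∠I = -13.7°.

I = 0.01562∠-13.7° A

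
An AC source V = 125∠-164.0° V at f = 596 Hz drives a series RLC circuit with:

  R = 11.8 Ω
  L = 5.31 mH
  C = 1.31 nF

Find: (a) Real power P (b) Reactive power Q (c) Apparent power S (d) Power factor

Step 1 — Angular frequency: ω = 2π·f = 2π·596 = 3745 rad/s.
Step 2 — Component impedances:
  R: Z = R = 11.8 Ω
  L: Z = jωL = j·3745·0.00531 = 0 + j19.88 Ω
  C: Z = 1/(jωC) = -j/(ω·C) = 0 - j2.038e+05 Ω
Step 3 — Series combination: Z_total = R + L + C = 11.8 - j2.038e+05 Ω = 2.038e+05∠-90.0° Ω.
Step 4 — Source phasor: V = 125∠-164.0° V = -120.2 - j34.45 V.
Step 5 — Current: I = V / Z = 0.000169 - j0.0005895 A = 0.0006133∠-74.0° A.
Step 6 — Complex power: S = V·I* = 4.438e-06 - j0.07666 VA.
Step 7 — Real power: P = Re(S) = 4.438e-06 W.
Step 8 — Reactive power: Q = Im(S) = -0.07666 VAR.
Step 9 — Apparent power: |S| = 0.07666 VA.
Step 10 — Power factor: PF = P/|S| = 5.789e-05 (leading).

(a) P = 4.438e-06 W  (b) Q = -0.07666 VAR  (c) S = 0.07666 VA  (d) PF = 5.789e-05 (leading)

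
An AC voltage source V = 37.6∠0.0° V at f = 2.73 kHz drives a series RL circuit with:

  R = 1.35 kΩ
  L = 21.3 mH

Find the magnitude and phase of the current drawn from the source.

Step 1 — Angular frequency: ω = 2π·f = 2π·2730 = 1.715e+04 rad/s.
Step 2 — Component impedances:
  R: Z = R = 1350 Ω
  L: Z = jωL = j·1.715e+04·0.0213 = 0 + j365.4 Ω
Step 3 — Series combination: Z_total = R + L = 1350 + j365.4 Ω = 1399∠15.1° Ω.
Step 4 — Source phasor: V = 37.6∠0.0° V = 37.6 V.
Step 5 — Ohm's law: I = V / Z_total = (37.6) / (1350 + j365.4) = 0.02595 - j0.007023 A.
Step 6 — Convert to polar: |I| = 0.02688 A, ∠I = -15.1°.

I = 0.02688∠-15.1° A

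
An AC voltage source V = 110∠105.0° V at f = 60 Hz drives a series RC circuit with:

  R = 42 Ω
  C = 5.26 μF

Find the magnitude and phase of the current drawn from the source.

Step 1 — Angular frequency: ω = 2π·f = 2π·60 = 377 rad/s.
Step 2 — Component impedances:
  R: Z = R = 42 Ω
  C: Z = 1/(jωC) = -j/(ω·C) = 0 - j504.3 Ω
Step 3 — Series combination: Z_total = R + C = 42 - j504.3 Ω = 506∠-85.2° Ω.
Step 4 — Source phasor: V = 110∠105.0° V = -28.47 + j106.3 V.
Step 5 — Ohm's law: I = V / Z_total = (-28.47 + j106.3) / (42 - j504.3) = -0.2139 - j0.03864 A.
Step 6 — Convert to polar: |I| = 0.2174 A, ∠I = -169.8°.

I = 0.2174∠-169.8° A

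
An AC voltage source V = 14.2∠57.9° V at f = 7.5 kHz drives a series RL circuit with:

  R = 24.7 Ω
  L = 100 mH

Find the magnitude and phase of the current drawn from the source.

Step 1 — Angular frequency: ω = 2π·f = 2π·7500 = 4.712e+04 rad/s.
Step 2 — Component impedances:
  R: Z = R = 24.7 Ω
  L: Z = jωL = j·4.712e+04·0.1 = 0 + j4712 Ω
Step 3 — Series combination: Z_total = R + L = 24.7 + j4712 Ω = 4712∠89.7° Ω.
Step 4 — Source phasor: V = 14.2∠57.9° V = 7.546 + j12.03 V.
Step 5 — Ohm's law: I = V / Z_total = (7.546 + j12.03) / (24.7 + j4712) = 0.002561 - j0.001588 A.
Step 6 — Convert to polar: |I| = 0.003013 A, ∠I = -31.8°.

I = 0.003013∠-31.8° A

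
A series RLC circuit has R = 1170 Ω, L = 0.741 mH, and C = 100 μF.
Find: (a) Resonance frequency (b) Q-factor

Step 1 — Resonance condition Im(Z)=0 gives ω₀ = 1/√(LC).
Step 2 — ω₀ = 1/√(0.000741·0.0001) = 3674 rad/s.
Step 3 — f₀ = ω₀/(2π) = 584.7 Hz.
Step 4 — Series Q: Q = ω₀L/R = 3674·0.000741/1170 = 0.002327.

(a) f₀ = 584.7 Hz  (b) Q = 0.002327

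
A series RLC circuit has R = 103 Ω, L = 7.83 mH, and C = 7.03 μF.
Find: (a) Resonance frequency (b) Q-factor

Step 1 — Resonance condition Im(Z)=0 gives ω₀ = 1/√(LC).
Step 2 — ω₀ = 1/√(0.00783·7.03e-06) = 4262 rad/s.
Step 3 — f₀ = ω₀/(2π) = 678.4 Hz.
Step 4 — Series Q: Q = ω₀L/R = 4262·0.00783/103 = 0.324.

(a) f₀ = 678.4 Hz  (b) Q = 0.324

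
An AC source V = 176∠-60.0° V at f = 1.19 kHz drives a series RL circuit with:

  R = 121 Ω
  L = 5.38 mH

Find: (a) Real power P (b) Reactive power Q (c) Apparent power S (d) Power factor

Step 1 — Angular frequency: ω = 2π·f = 2π·1190 = 7477 rad/s.
Step 2 — Component impedances:
  R: Z = R = 121 Ω
  L: Z = jωL = j·7477·0.00538 = 0 + j40.23 Ω
Step 3 — Series combination: Z_total = R + L = 121 + j40.23 Ω = 127.5∠18.4° Ω.
Step 4 — Source phasor: V = 176∠-60.0° V = 88 - j152.4 V.
Step 5 — Current: I = V / Z = 0.2778 - j1.352 A = 1.38∠-78.4° A.
Step 6 — Complex power: S = V·I* = 230.5 + j76.64 VA.
Step 7 — Real power: P = Re(S) = 230.5 W.
Step 8 — Reactive power: Q = Im(S) = 76.64 VAR.
Step 9 — Apparent power: |S| = 242.9 VA.
Step 10 — Power factor: PF = P/|S| = 0.9489 (lagging).

(a) P = 230.5 W  (b) Q = 76.64 VAR  (c) S = 242.9 VA  (d) PF = 0.9489 (lagging)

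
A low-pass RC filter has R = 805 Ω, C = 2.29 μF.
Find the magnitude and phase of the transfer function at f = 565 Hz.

Step 1 — Angular frequency: ω = 2π·565 = 3550 rad/s.
Step 2 — Transfer function: H(jω) = 1/(1 + jωRC).
Step 3 — Denominator: 1 + jωRC = 1 + j·3550·805·2.29e-06 = 1 + j6.544.
Step 4 — H = 0.02282 - j0.1493.
Step 5 — Magnitude: |H| = 0.1511 (-16.4 dB); phase: φ = -81.3°.

|H| = 0.1511 (-16.4 dB), φ = -81.3°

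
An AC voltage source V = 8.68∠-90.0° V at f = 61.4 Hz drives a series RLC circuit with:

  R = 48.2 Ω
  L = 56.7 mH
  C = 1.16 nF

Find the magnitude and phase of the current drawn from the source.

Step 1 — Angular frequency: ω = 2π·f = 2π·61.4 = 385.8 rad/s.
Step 2 — Component impedances:
  R: Z = R = 48.2 Ω
  L: Z = jωL = j·385.8·0.0567 = 0 + j21.87 Ω
  C: Z = 1/(jωC) = -j/(ω·C) = 0 - j2.235e+06 Ω
Step 3 — Series combination: Z_total = R + L + C = 48.2 - j2.235e+06 Ω = 2.235e+06∠-90.0° Ω.
Step 4 — Source phasor: V = 8.68∠-90.0° V = 0 - j8.68 V.
Step 5 — Ohm's law: I = V / Z_total = (0 - j8.68) / (48.2 - j2.235e+06) = 3.884e-06 - j8.379e-11 A.
Step 6 — Convert to polar: |I| = 3.884e-06 A, ∠I = -0.0°.

I = 3.884e-06∠-0.0° A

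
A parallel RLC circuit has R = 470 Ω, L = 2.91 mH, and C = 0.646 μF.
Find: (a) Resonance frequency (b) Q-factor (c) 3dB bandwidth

Step 1 — Resonance: ω₀ = 1/√(LC) = 1/√(0.00291·6.46e-07) = 2.306e+04 rad/s.
Step 2 — f₀ = ω₀/(2π) = 3671 Hz.
Step 3 — Parallel Q: Q = R/(ω₀L) = 470/(2.306e+04·0.00291) = 7.003.
Step 4 — Bandwidth: Δω = ω₀/Q = 3294 rad/s; BW = Δω/(2π) = 524.2 Hz.

(a) f₀ = 3671 Hz  (b) Q = 7.003  (c) BW = 524.2 Hz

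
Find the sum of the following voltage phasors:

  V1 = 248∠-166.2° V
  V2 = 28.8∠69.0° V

Step 1 — Convert each phasor to rectangular form:
  V1 = 248·(cos(-166.2°) + j·sin(-166.2°)) = -240.8 - j59.16 V
  V2 = 28.8·(cos(69.0°) + j·sin(69.0°)) = 10.32 + j26.89 V
Step 2 — Sum components: V_total = -230.5 - j32.27 V.
Step 3 — Convert to polar: |V_total| = 232.8 V, ∠V_total = -172.0°.

V_total = 232.8∠-172.0° V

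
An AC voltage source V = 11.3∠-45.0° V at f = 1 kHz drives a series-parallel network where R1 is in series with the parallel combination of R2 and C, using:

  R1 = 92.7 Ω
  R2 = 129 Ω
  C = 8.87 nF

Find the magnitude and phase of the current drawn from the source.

Step 1 — Angular frequency: ω = 2π·f = 2π·1000 = 6283 rad/s.
Step 2 — Component impedances:
  R1: Z = R = 92.7 Ω
  R2: Z = R = 129 Ω
  C: Z = 1/(jωC) = -j/(ω·C) = 0 - j1.794e+04 Ω
Step 3 — Parallel branch: R2 || C = 1/(1/R2 + 1/C) = 129 - j0.9274 Ω.
Step 4 — Series with R1: Z_total = R1 + (R2 || C) = 221.7 - j0.9274 Ω = 221.7∠-0.2° Ω.
Step 5 — Source phasor: V = 11.3∠-45.0° V = 7.99 - j7.99 V.
Step 6 — Ohm's law: I = V / Z_total = (7.99 - j7.99) / (221.7 - j0.9274) = 0.03619 - j0.03589 A.
Step 7 — Convert to polar: |I| = 0.05097 A, ∠I = -44.8°.

I = 0.05097∠-44.8° A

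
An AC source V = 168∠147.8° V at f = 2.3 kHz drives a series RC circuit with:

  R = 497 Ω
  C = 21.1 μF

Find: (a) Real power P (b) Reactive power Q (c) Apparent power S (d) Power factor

Step 1 — Angular frequency: ω = 2π·f = 2π·2300 = 1.445e+04 rad/s.
Step 2 — Component impedances:
  R: Z = R = 497 Ω
  C: Z = 1/(jωC) = -j/(ω·C) = 0 - j3.28 Ω
Step 3 — Series combination: Z_total = R + C = 497 - j3.28 Ω = 497∠-0.4° Ω.
Step 4 — Source phasor: V = 168∠147.8° V = -142.2 + j89.52 V.
Step 5 — Current: I = V / Z = -0.2872 + j0.1782 A = 0.338∠148.2° A.
Step 6 — Complex power: S = V·I* = 56.79 - j0.3747 VA.
Step 7 — Real power: P = Re(S) = 56.79 W.
Step 8 — Reactive power: Q = Im(S) = -0.3747 VAR.
Step 9 — Apparent power: |S| = 56.79 VA.
Step 10 — Power factor: PF = P/|S| = 1 (leading).

(a) P = 56.79 W  (b) Q = -0.3747 VAR  (c) S = 56.79 VA  (d) PF = 1 (leading)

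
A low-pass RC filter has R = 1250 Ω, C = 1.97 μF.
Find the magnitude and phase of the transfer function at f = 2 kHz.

Step 1 — Angular frequency: ω = 2π·2000 = 1.257e+04 rad/s.
Step 2 — Transfer function: H(jω) = 1/(1 + jωRC).
Step 3 — Denominator: 1 + jωRC = 1 + j·1.257e+04·1250·1.97e-06 = 1 + j30.94.
Step 4 — H = 0.001043 - j0.03228.
Step 5 — Magnitude: |H| = 0.0323 (-29.8 dB); phase: φ = -88.1°.

|H| = 0.0323 (-29.8 dB), φ = -88.1°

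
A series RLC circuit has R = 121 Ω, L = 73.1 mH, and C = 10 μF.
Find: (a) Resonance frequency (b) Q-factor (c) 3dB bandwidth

Step 1 — Resonance: ω₀ = 1/√(LC) = 1/√(0.0731·1e-05) = 1170 rad/s.
Step 2 — f₀ = ω₀/(2π) = 186.1 Hz.
Step 3 — Series Q: Q = ω₀L/R = 1170·0.0731/121 = 0.7066.
Step 4 — Bandwidth: Δω = ω₀/Q = 1655 rad/s; BW = Δω/(2π) = 263.4 Hz.

(a) f₀ = 186.1 Hz  (b) Q = 0.7066  (c) BW = 263.4 Hz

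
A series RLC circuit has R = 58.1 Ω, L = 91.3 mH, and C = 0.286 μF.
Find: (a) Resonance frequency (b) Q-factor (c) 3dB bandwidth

Step 1 — Resonance: ω₀ = 1/√(LC) = 1/√(0.0913·2.86e-07) = 6188 rad/s.
Step 2 — f₀ = ω₀/(2π) = 984.9 Hz.
Step 3 — Series Q: Q = ω₀L/R = 6188·0.0913/58.1 = 9.725.
Step 4 — Bandwidth: Δω = ω₀/Q = 636.4 rad/s; BW = Δω/(2π) = 101.3 Hz.

(a) f₀ = 984.9 Hz  (b) Q = 9.725  (c) BW = 101.3 Hz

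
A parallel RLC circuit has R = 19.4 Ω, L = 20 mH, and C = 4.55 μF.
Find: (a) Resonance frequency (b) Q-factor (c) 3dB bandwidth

Step 1 — Resonance: ω₀ = 1/√(LC) = 1/√(0.02·4.55e-06) = 3315 rad/s.
Step 2 — f₀ = ω₀/(2π) = 527.6 Hz.
Step 3 — Parallel Q: Q = R/(ω₀L) = 19.4/(3315·0.02) = 0.2926.
Step 4 — Bandwidth: Δω = ω₀/Q = 1.133e+04 rad/s; BW = Δω/(2π) = 1803 Hz.

(a) f₀ = 527.6 Hz  (b) Q = 0.2926  (c) BW = 1803 Hz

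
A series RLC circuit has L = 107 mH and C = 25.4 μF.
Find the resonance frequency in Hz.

Step 1 — Resonance condition Im(Z)=0 gives ω₀ = 1/√(LC).
Step 2 — ω₀ = 1/√(0.107·2.54e-05) = 606.6 rad/s.
Step 3 — f₀ = ω₀/(2π) = 96.54 Hz.

f₀ = 96.54 Hz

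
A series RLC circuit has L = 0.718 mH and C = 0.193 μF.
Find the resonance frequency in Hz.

Step 1 — Resonance condition Im(Z)=0 gives ω₀ = 1/√(LC).
Step 2 — ω₀ = 1/√(0.000718·1.93e-07) = 8.495e+04 rad/s.
Step 3 — f₀ = ω₀/(2π) = 1.352e+04 Hz.

f₀ = 1.352e+04 Hz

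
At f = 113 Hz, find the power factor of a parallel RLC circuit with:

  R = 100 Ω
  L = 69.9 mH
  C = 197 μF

Step 1 — Angular frequency: ω = 2π·f = 2π·113 = 710 rad/s.
Step 2 — Component impedances:
  R: Z = R = 100 Ω
  L: Z = jωL = j·710·0.0699 = 0 + j49.63 Ω
  C: Z = 1/(jωC) = -j/(ω·C) = 0 - j7.149 Ω
Step 3 — Parallel combination: 1/Z_total = 1/R + 1/L + 1/C; Z_total = 0.6929 - j8.295 Ω = 8.324∠-85.2° Ω.
Step 4 — Power factor: PF = cos(φ) = Re(Z)/|Z| = 0.6929/8.324 = 0.08324.
Step 5 — Type: Im(Z) = -8.295 ⇒ leading (phase φ = -85.2°).

PF = 0.08324 (leading, φ = -85.2°)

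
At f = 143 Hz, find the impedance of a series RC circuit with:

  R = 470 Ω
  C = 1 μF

Step 1 — Angular frequency: ω = 2π·f = 2π·143 = 898.5 rad/s.
Step 2 — Component impedances:
  R: Z = R = 470 Ω
  C: Z = 1/(jωC) = -j/(ω·C) = 0 - j1113 Ω
Step 3 — Series combination: Z_total = R + C = 470 - j1113 Ω = 1208∠-67.1° Ω.

Z = 470 - j1113 Ω = 1208∠-67.1° Ω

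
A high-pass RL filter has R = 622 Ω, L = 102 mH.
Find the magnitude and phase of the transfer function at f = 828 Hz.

Step 1 — Angular frequency: ω = 2π·828 = 5202 rad/s.
Step 2 — Transfer function: H(jω) = jωL/(R + jωL).
Step 3 — Numerator jωL = j·530.7; denominator R + jωL = 622 + j530.7.
Step 4 — H = 0.4212 + j0.4938.
Step 5 — Magnitude: |H| = 0.649 (-3.8 dB); phase: φ = 49.5°.

|H| = 0.649 (-3.8 dB), φ = 49.5°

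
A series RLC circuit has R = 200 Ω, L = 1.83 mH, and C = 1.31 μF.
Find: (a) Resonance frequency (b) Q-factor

Step 1 — Resonance condition Im(Z)=0 gives ω₀ = 1/√(LC).
Step 2 — ω₀ = 1/√(0.00183·1.31e-06) = 2.042e+04 rad/s.
Step 3 — f₀ = ω₀/(2π) = 3251 Hz.
Step 4 — Series Q: Q = ω₀L/R = 2.042e+04·0.00183/200 = 0.1869.

(a) f₀ = 3251 Hz  (b) Q = 0.1869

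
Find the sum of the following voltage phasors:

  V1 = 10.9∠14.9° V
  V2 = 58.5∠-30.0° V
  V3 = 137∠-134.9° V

Step 1 — Convert each phasor to rectangular form:
  V1 = 10.9·(cos(14.9°) + j·sin(14.9°)) = 10.53 + j2.803 V
  V2 = 58.5·(cos(-30.0°) + j·sin(-30.0°)) = 50.66 - j29.25 V
  V3 = 137·(cos(-134.9°) + j·sin(-134.9°)) = -96.7 - j97.04 V
Step 2 — Sum components: V_total = -35.51 - j123.5 V.
Step 3 — Convert to polar: |V_total| = 128.5 V, ∠V_total = -106.0°.

V_total = 128.5∠-106.0° V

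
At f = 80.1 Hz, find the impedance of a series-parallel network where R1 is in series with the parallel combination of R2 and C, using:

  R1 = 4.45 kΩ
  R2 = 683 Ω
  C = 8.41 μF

Step 1 — Angular frequency: ω = 2π·f = 2π·80.1 = 503.3 rad/s.
Step 2 — Component impedances:
  R1: Z = R = 4450 Ω
  R2: Z = R = 683 Ω
  C: Z = 1/(jωC) = -j/(ω·C) = 0 - j236.3 Ω
Step 3 — Parallel branch: R2 || C = 1/(1/R2 + 1/C) = 72.99 - j211 Ω.
Step 4 — Series with R1: Z_total = R1 + (R2 || C) = 4523 - j211 Ω = 4528∠-2.7° Ω.

Z = 4523 - j211 Ω = 4528∠-2.7° Ω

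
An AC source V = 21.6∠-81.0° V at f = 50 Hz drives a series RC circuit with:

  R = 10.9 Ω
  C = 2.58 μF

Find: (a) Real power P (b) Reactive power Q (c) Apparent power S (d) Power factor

Step 1 — Angular frequency: ω = 2π·f = 2π·50 = 314.2 rad/s.
Step 2 — Component impedances:
  R: Z = R = 10.9 Ω
  C: Z = 1/(jωC) = -j/(ω·C) = 0 - j1234 Ω
Step 3 — Series combination: Z_total = R + C = 10.9 - j1234 Ω = 1234∠-89.5° Ω.
Step 4 — Source phasor: V = 21.6∠-81.0° V = 3.379 - j21.33 V.
Step 5 — Current: I = V / Z = 0.01731 + j0.002586 A = 0.01751∠8.5° A.
Step 6 — Complex power: S = V·I* = 0.003341 - j0.3781 VA.
Step 7 — Real power: P = Re(S) = 0.003341 W.
Step 8 — Reactive power: Q = Im(S) = -0.3781 VAR.
Step 9 — Apparent power: |S| = 0.3781 VA.
Step 10 — Power factor: PF = P/|S| = 0.008834 (leading).

(a) P = 0.003341 W  (b) Q = -0.3781 VAR  (c) S = 0.3781 VA  (d) PF = 0.008834 (leading)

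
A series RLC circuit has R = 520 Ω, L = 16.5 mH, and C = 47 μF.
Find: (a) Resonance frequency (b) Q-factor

Step 1 — Resonance condition Im(Z)=0 gives ω₀ = 1/√(LC).
Step 2 — ω₀ = 1/√(0.0165·4.7e-05) = 1136 rad/s.
Step 3 — f₀ = ω₀/(2π) = 180.7 Hz.
Step 4 — Series Q: Q = ω₀L/R = 1136·0.0165/520 = 0.03603.

(a) f₀ = 180.7 Hz  (b) Q = 0.03603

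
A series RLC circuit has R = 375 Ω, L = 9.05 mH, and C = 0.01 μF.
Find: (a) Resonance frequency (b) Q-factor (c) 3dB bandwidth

Step 1 — Resonance: ω₀ = 1/√(LC) = 1/√(0.00905·1e-08) = 1.051e+05 rad/s.
Step 2 — f₀ = ω₀/(2π) = 1.673e+04 Hz.
Step 3 — Series Q: Q = ω₀L/R = 1.051e+05·0.00905/375 = 2.537.
Step 4 — Bandwidth: Δω = ω₀/Q = 4.144e+04 rad/s; BW = Δω/(2π) = 6595 Hz.

(a) f₀ = 1.673e+04 Hz  (b) Q = 2.537  (c) BW = 6595 Hz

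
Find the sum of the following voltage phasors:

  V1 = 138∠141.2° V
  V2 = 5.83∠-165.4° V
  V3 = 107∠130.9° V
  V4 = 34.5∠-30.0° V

Step 1 — Convert each phasor to rectangular form:
  V1 = 138·(cos(141.2°) + j·sin(141.2°)) = -107.5 + j86.47 V
  V2 = 5.83·(cos(-165.4°) + j·sin(-165.4°)) = -5.642 - j1.47 V
  V3 = 107·(cos(130.9°) + j·sin(130.9°)) = -70.06 + j80.88 V
  V4 = 34.5·(cos(-30.0°) + j·sin(-30.0°)) = 29.88 - j17.25 V
Step 2 — Sum components: V_total = -153.4 + j148.6 V.
Step 3 — Convert to polar: |V_total| = 213.6 V, ∠V_total = 135.9°.

V_total = 213.6∠135.9° V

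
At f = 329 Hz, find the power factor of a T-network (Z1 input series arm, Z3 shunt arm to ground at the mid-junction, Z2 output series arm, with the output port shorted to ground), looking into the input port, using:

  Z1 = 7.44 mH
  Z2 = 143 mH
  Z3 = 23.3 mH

Step 1 — Angular frequency: ω = 2π·f = 2π·329 = 2067 rad/s.
Step 2 — Component impedances:
  Z1: Z = jωL = j·2067·0.00744 = 0 + j15.38 Ω
  Z2: Z = jωL = j·2067·0.143 = 0 + j295.6 Ω
  Z3: Z = jωL = j·2067·0.0233 = 0 + j48.17 Ω
Step 3 — With the output port shorted to ground, the output series arm Z2 runs from the junction to ground; the shunt arm Z3 also runs from the junction to ground. They appear in parallel: Z3 || Z2 = 0 + j41.42 Ω.
Step 4 — Series with input arm Z1: Z_in = Z1 + (Z3 || Z2) = 0 + j56.8 Ω = 56.8∠90.0° Ω.
Step 5 — Power factor: PF = cos(φ) = Re(Z)/|Z| = 0/56.8 = 0.
Step 6 — Type: Im(Z) = 56.8 ⇒ lagging (phase φ = 90.0°).

PF = 0 (lagging, φ = 90.0°)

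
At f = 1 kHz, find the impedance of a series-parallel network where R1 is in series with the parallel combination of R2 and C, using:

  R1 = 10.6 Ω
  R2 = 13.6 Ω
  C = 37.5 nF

Step 1 — Angular frequency: ω = 2π·f = 2π·1000 = 6283 rad/s.
Step 2 — Component impedances:
  R1: Z = R = 10.6 Ω
  R2: Z = R = 13.6 Ω
  C: Z = 1/(jωC) = -j/(ω·C) = 0 - j4244 Ω
Step 3 — Parallel branch: R2 || C = 1/(1/R2 + 1/C) = 13.6 - j0.04358 Ω.
Step 4 — Series with R1: Z_total = R1 + (R2 || C) = 24.2 - j0.04358 Ω = 24.2∠-0.1° Ω.

Z = 24.2 - j0.04358 Ω = 24.2∠-0.1° Ω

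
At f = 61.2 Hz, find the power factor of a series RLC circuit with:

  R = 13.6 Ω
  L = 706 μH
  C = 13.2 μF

Step 1 — Angular frequency: ω = 2π·f = 2π·61.2 = 384.5 rad/s.
Step 2 — Component impedances:
  R: Z = R = 13.6 Ω
  L: Z = jωL = j·384.5·0.000706 = 0 + j0.2715 Ω
  C: Z = 1/(jωC) = -j/(ω·C) = 0 - j197 Ω
Step 3 — Series combination: Z_total = R + L + C = 13.6 - j196.7 Ω = 197.2∠-86.0° Ω.
Step 4 — Power factor: PF = cos(φ) = Re(Z)/|Z| = 13.6/197.21 = 0.06896.
Step 5 — Type: Im(Z) = -196.7 ⇒ leading (phase φ = -86.0°).

PF = 0.06896 (leading, φ = -86.0°)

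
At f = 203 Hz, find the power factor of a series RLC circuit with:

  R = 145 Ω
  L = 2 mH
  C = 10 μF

Step 1 — Angular frequency: ω = 2π·f = 2π·203 = 1275 rad/s.
Step 2 — Component impedances:
  R: Z = R = 145 Ω
  L: Z = jωL = j·1275·0.002 = 0 + j2.551 Ω
  C: Z = 1/(jωC) = -j/(ω·C) = 0 - j78.4 Ω
Step 3 — Series combination: Z_total = R + L + C = 145 - j75.85 Ω = 163.6∠-27.6° Ω.
Step 4 — Power factor: PF = cos(φ) = Re(Z)/|Z| = 145/163.64 = 0.8861.
Step 5 — Type: Im(Z) = -75.85 ⇒ leading (phase φ = -27.6°).

PF = 0.8861 (leading, φ = -27.6°)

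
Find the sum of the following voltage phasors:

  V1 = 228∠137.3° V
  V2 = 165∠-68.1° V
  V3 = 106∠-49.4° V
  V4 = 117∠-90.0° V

Step 1 — Convert each phasor to rectangular form:
  V1 = 228·(cos(137.3°) + j·sin(137.3°)) = -167.6 + j154.6 V
  V2 = 165·(cos(-68.1°) + j·sin(-68.1°)) = 61.54 - j153.1 V
  V3 = 106·(cos(-49.4°) + j·sin(-49.4°)) = 68.98 - j80.48 V
  V4 = 117·(cos(-90.0°) + j·sin(-90.0°)) = 0 - j117 V
Step 2 — Sum components: V_total = -37.04 - j196 V.
Step 3 — Convert to polar: |V_total| = 199.4 V, ∠V_total = -100.7°.

V_total = 199.4∠-100.7° V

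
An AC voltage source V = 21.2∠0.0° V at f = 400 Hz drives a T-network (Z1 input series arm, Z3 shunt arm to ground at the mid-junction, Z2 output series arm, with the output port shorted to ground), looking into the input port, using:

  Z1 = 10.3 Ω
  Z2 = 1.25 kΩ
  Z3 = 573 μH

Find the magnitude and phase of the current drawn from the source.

Step 1 — Angular frequency: ω = 2π·f = 2π·400 = 2513 rad/s.
Step 2 — Component impedances:
  Z1: Z = R = 10.3 Ω
  Z2: Z = R = 1250 Ω
  Z3: Z = jωL = j·2513·0.000573 = 0 + j1.44 Ω
Step 3 — With the output port shorted to ground, the output series arm Z2 runs from the junction to ground; the shunt arm Z3 also runs from the junction to ground. They appear in parallel: Z3 || Z2 = 0.001659 + j1.44 Ω.
Step 4 — Series with input arm Z1: Z_in = Z1 + (Z3 || Z2) = 10.3 + j1.44 Ω = 10.4∠8.0° Ω.
Step 5 — Source phasor: V = 21.2∠0.0° V = 21.2 V.
Step 6 — Ohm's law: I = V / Z_total = (21.2) / (10.3 + j1.44) = 2.018 - j0.2822 A.
Step 7 — Convert to polar: |I| = 2.038 A, ∠I = -8.0°.

I = 2.038∠-8.0° A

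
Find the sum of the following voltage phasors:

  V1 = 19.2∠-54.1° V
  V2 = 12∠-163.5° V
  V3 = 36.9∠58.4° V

Step 1 — Convert each phasor to rectangular form:
  V1 = 19.2·(cos(-54.1°) + j·sin(-54.1°)) = 11.26 - j15.55 V
  V2 = 12·(cos(-163.5°) + j·sin(-163.5°)) = -11.51 - j3.408 V
  V3 = 36.9·(cos(58.4°) + j·sin(58.4°)) = 19.34 + j31.43 V
Step 2 — Sum components: V_total = 19.09 + j12.47 V.
Step 3 — Convert to polar: |V_total| = 22.8 V, ∠V_total = 33.2°.

V_total = 22.8∠33.2° V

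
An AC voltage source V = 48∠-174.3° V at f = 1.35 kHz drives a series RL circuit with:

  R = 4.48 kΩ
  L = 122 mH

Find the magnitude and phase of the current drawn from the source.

Step 1 — Angular frequency: ω = 2π·f = 2π·1350 = 8482 rad/s.
Step 2 — Component impedances:
  R: Z = R = 4480 Ω
  L: Z = jωL = j·8482·0.122 = 0 + j1035 Ω
Step 3 — Series combination: Z_total = R + L = 4480 + j1035 Ω = 4598∠13.0° Ω.
Step 4 — Source phasor: V = 48∠-174.3° V = -47.76 - j4.767 V.
Step 5 — Ohm's law: I = V / Z_total = (-47.76 - j4.767) / (4480 + j1035) = -0.01035 + j0.001328 A.
Step 6 — Convert to polar: |I| = 0.01044 A, ∠I = 172.7°.

I = 0.01044∠172.7° A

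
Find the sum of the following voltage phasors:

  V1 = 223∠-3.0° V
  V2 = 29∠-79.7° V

Step 1 — Convert each phasor to rectangular form:
  V1 = 223·(cos(-3.0°) + j·sin(-3.0°)) = 222.7 - j11.67 V
  V2 = 29·(cos(-79.7°) + j·sin(-79.7°)) = 5.185 - j28.53 V
Step 2 — Sum components: V_total = 227.9 - j40.2 V.
Step 3 — Convert to polar: |V_total| = 231.4 V, ∠V_total = -10.0°.

V_total = 231.4∠-10.0° V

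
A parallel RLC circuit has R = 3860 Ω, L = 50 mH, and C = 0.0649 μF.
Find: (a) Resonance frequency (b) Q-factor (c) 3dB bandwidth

Step 1 — Resonance: ω₀ = 1/√(LC) = 1/√(0.05·6.49e-08) = 1.755e+04 rad/s.
Step 2 — f₀ = ω₀/(2π) = 2794 Hz.
Step 3 — Parallel Q: Q = R/(ω₀L) = 3860/(1.755e+04·0.05) = 4.398.
Step 4 — Bandwidth: Δω = ω₀/Q = 3992 rad/s; BW = Δω/(2π) = 635.3 Hz.

(a) f₀ = 2794 Hz  (b) Q = 4.398  (c) BW = 635.3 Hz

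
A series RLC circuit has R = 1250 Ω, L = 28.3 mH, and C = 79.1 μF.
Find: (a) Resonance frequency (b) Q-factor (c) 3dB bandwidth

Step 1 — Resonance condition Im(Z)=0 gives ω₀ = 1/√(LC).
Step 2 — ω₀ = 1/√(0.0283·7.91e-05) = 668.4 rad/s.
Step 3 — f₀ = ω₀/(2π) = 106.4 Hz.
Step 4 — Series Q: Q = ω₀L/R = 668.4·0.0283/1250 = 0.01513.
Step 5 — 3dB bandwidth: Δω = ω₀/Q = 4.417e+04 rad/s; BW = Δω/(2π) = 7030 Hz.

(a) f₀ = 106.4 Hz  (b) Q = 0.01513  (c) BW = 7030 Hz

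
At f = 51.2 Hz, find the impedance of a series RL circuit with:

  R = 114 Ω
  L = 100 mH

Step 1 — Angular frequency: ω = 2π·f = 2π·51.2 = 321.7 rad/s.
Step 2 — Component impedances:
  R: Z = R = 114 Ω
  L: Z = jωL = j·321.7·0.1 = 0 + j32.17 Ω
Step 3 — Series combination: Z_total = R + L = 114 + j32.17 Ω = 118.5∠15.8° Ω.

Z = 114 + j32.17 Ω = 118.5∠15.8° Ω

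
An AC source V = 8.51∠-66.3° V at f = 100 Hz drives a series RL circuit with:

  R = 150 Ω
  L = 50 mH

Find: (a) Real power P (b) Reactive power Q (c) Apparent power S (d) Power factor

Step 1 — Angular frequency: ω = 2π·f = 2π·100 = 628.3 rad/s.
Step 2 — Component impedances:
  R: Z = R = 150 Ω
  L: Z = jωL = j·628.3·0.05 = 0 + j31.42 Ω
Step 3 — Series combination: Z_total = R + L = 150 + j31.42 Ω = 153.3∠11.8° Ω.
Step 4 — Source phasor: V = 8.51∠-66.3° V = 3.421 - j7.792 V.
Step 5 — Current: I = V / Z = 0.01142 - j0.05434 A = 0.05553∠-78.1° A.
Step 6 — Complex power: S = V·I* = 0.4625 + j0.09687 VA.
Step 7 — Real power: P = Re(S) = 0.4625 W.
Step 8 — Reactive power: Q = Im(S) = 0.09687 VAR.
Step 9 — Apparent power: |S| = 0.4725 VA.
Step 10 — Power factor: PF = P/|S| = 0.9788 (lagging).

(a) P = 0.4625 W  (b) Q = 0.09687 VAR  (c) S = 0.4725 VA  (d) PF = 0.9788 (lagging)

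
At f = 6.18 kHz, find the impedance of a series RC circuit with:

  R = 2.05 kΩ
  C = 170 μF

Step 1 — Angular frequency: ω = 2π·f = 2π·6180 = 3.883e+04 rad/s.
Step 2 — Component impedances:
  R: Z = R = 2050 Ω
  C: Z = 1/(jωC) = -j/(ω·C) = 0 - j0.1515 Ω
Step 3 — Series combination: Z_total = R + C = 2050 - j0.1515 Ω = 2050∠-0.0° Ω.

Z = 2050 - j0.1515 Ω = 2050∠-0.0° Ω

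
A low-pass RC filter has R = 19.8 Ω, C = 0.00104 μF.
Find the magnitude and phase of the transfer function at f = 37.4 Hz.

Step 1 — Angular frequency: ω = 2π·37.4 = 235 rad/s.
Step 2 — Transfer function: H(jω) = 1/(1 + jωRC).
Step 3 — Denominator: 1 + jωRC = 1 + j·235·19.8·1.04e-09 = 1 + j4.839e-06.
Step 4 — H = 1 - j4.839e-06.
Step 5 — Magnitude: |H| = 1 (-0.0 dB); phase: φ = -0.0°.

|H| = 1 (-0.0 dB), φ = -0.0°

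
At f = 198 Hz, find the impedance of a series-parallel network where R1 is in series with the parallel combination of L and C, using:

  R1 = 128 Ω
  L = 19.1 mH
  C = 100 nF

Step 1 — Angular frequency: ω = 2π·f = 2π·198 = 1244 rad/s.
Step 2 — Component impedances:
  R1: Z = R = 128 Ω
  L: Z = jωL = j·1244·0.0191 = 0 + j23.76 Ω
  C: Z = 1/(jωC) = -j/(ω·C) = 0 - j8038 Ω
Step 3 — Parallel branch: L || C = 1/(1/L + 1/C) = 0 + j23.83 Ω.
Step 4 — Series with R1: Z_total = R1 + (L || C) = 128 + j23.83 Ω = 130.2∠10.5° Ω.

Z = 128 + j23.83 Ω = 130.2∠10.5° Ω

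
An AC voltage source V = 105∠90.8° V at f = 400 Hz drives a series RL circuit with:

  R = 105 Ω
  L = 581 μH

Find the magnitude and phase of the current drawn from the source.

Step 1 — Angular frequency: ω = 2π·f = 2π·400 = 2513 rad/s.
Step 2 — Component impedances:
  R: Z = R = 105 Ω
  L: Z = jωL = j·2513·0.000581 = 0 + j1.46 Ω
Step 3 — Series combination: Z_total = R + L = 105 + j1.46 Ω = 105∠0.8° Ω.
Step 4 — Source phasor: V = 105∠90.8° V = -1.466 + j105 V.
Step 5 — Ohm's law: I = V / Z_total = (-1.466 + j105) / (105 + j1.46) = -5.674e-05 + j0.9999 A.
Step 6 — Convert to polar: |I| = 0.9999 A, ∠I = 90.0°.

I = 0.9999∠90.0° A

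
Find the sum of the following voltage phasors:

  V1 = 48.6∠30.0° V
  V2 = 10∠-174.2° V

Step 1 — Convert each phasor to rectangular form:
  V1 = 48.6·(cos(30.0°) + j·sin(30.0°)) = 42.09 + j24.3 V
  V2 = 10·(cos(-174.2°) + j·sin(-174.2°)) = -9.949 - j1.011 V
Step 2 — Sum components: V_total = 32.14 + j23.29 V.
Step 3 — Convert to polar: |V_total| = 39.69 V, ∠V_total = 35.9°.

V_total = 39.69∠35.9° V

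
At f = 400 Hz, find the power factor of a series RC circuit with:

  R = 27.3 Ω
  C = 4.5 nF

Step 1 — Angular frequency: ω = 2π·f = 2π·400 = 2513 rad/s.
Step 2 — Component impedances:
  R: Z = R = 27.3 Ω
  C: Z = 1/(jωC) = -j/(ω·C) = 0 - j8.842e+04 Ω
Step 3 — Series combination: Z_total = R + C = 27.3 - j8.842e+04 Ω = 8.842e+04∠-90.0° Ω.
Step 4 — Power factor: PF = cos(φ) = Re(Z)/|Z| = 27.3/8.842e+04 = 0.0003088.
Step 5 — Type: Im(Z) = -8.842e+04 ⇒ leading (phase φ = -90.0°).

PF = 0.0003088 (leading, φ = -90.0°)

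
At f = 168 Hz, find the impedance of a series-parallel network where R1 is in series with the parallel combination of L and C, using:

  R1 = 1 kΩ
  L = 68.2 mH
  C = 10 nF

Step 1 — Angular frequency: ω = 2π·f = 2π·168 = 1056 rad/s.
Step 2 — Component impedances:
  R1: Z = R = 1000 Ω
  L: Z = jωL = j·1056·0.0682 = 0 + j71.99 Ω
  C: Z = 1/(jωC) = -j/(ω·C) = 0 - j9.474e+04 Ω
Step 3 — Parallel branch: L || C = 1/(1/L + 1/C) = 0 + j72.04 Ω.
Step 4 — Series with R1: Z_total = R1 + (L || C) = 1000 + j72.04 Ω = 1003∠4.1° Ω.

Z = 1000 + j72.04 Ω = 1003∠4.1° Ω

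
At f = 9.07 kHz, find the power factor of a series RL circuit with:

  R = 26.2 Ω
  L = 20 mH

Step 1 — Angular frequency: ω = 2π·f = 2π·9070 = 5.699e+04 rad/s.
Step 2 — Component impedances:
  R: Z = R = 26.2 Ω
  L: Z = jωL = j·5.699e+04·0.02 = 0 + j1140 Ω
Step 3 — Series combination: Z_total = R + L = 26.2 + j1140 Ω = 1140∠88.7° Ω.
Step 4 — Power factor: PF = cos(φ) = Re(Z)/|Z| = 26.2/1140 = 0.02298.
Step 5 — Type: Im(Z) = 1140 ⇒ lagging (phase φ = 88.7°).

PF = 0.02298 (lagging, φ = 88.7°)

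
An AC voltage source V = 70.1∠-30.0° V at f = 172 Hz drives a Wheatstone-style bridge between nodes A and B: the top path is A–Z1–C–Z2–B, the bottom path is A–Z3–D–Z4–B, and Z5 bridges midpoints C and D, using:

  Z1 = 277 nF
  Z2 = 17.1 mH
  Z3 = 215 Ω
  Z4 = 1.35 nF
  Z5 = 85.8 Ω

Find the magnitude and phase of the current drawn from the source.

Step 1 — Angular frequency: ω = 2π·f = 2π·172 = 1081 rad/s.
Step 2 — Component impedances:
  Z1: Z = 1/(jωC) = -j/(ω·C) = 0 - j3341 Ω
  Z2: Z = jωL = j·1081·0.0171 = 0 + j18.48 Ω
  Z3: Z = R = 215 Ω
  Z4: Z = 1/(jωC) = -j/(ω·C) = 0 - j6.854e+05 Ω
  Z5: Z = R = 85.8 Ω
Step 3 — Bridge requires nodal analysis (the Z5 bridge couples midpoints C and D, so the two paths cannot be reduced to a simple series/parallel combination). Setting node B to ground and injecting 1 A at node A, the 3-node admittance system at A, C, D solves to V_A = Z_AB = 298.4 - j8.398 Ω = 298.5∠-1.6° Ω.
Step 4 — Source phasor: V = 70.1∠-30.0° V = 60.71 - j35.05 V.
Step 5 — Ohm's law: I = V / Z_total = (60.71 - j35.05) / (298.4 - j8.398) = 0.2066 - j0.1117 A.
Step 6 — Convert to polar: |I| = 0.2348 A, ∠I = -28.4°.

I = 0.2348∠-28.4° A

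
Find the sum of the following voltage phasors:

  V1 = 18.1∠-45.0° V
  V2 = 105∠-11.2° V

Step 1 — Convert each phasor to rectangular form:
  V1 = 18.1·(cos(-45.0°) + j·sin(-45.0°)) = 12.8 - j12.8 V
  V2 = 105·(cos(-11.2°) + j·sin(-11.2°)) = 103 - j20.39 V
Step 2 — Sum components: V_total = 115.8 - j33.19 V.
Step 3 — Convert to polar: |V_total| = 120.5 V, ∠V_total = -16.0°.

V_total = 120.5∠-16.0° V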